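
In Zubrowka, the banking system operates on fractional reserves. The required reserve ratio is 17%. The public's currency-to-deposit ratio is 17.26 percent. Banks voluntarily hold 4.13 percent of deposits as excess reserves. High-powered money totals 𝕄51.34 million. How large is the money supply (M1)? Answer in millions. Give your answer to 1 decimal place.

The money multiplier is m = (1 + c) / (rr + e + c) = (1 + 0.1726) / (0.17 + 0.0413 + 0.1726) ≈ 3.0544.
So M = m × MB = 3.0544 × 51.34 ≈ 156.8129 million.

𝕄156.8 million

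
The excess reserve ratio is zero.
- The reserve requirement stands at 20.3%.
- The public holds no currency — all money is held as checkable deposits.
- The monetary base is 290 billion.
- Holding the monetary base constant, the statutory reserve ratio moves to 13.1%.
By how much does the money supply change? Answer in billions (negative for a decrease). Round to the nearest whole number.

785 billion

Initially m₁ = 1 / (0.203) ≈ 4.9261, so M₁ = 4.9261 × 290 = 1428.569 billion.
After the change m₂ = 1 / (0.131) ≈ 7.6336, so M₂ = 7.6336 × 290 = 2213.744 billion.
ΔM = M₂ − M₁ = 2213.744 − 1428.569 = 785.175 billion.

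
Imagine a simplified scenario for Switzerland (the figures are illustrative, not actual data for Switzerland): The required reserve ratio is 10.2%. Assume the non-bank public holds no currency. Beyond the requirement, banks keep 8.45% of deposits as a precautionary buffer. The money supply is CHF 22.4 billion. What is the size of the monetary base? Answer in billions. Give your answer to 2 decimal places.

CHF 4.18 billion

The money multiplier is m = 1 / (rr + e) = 1 / (0.102 + 0.0845) ≈ 5.36193.
MB = M / m = 22.4 / 5.36193 ≈ 4.1776 billion.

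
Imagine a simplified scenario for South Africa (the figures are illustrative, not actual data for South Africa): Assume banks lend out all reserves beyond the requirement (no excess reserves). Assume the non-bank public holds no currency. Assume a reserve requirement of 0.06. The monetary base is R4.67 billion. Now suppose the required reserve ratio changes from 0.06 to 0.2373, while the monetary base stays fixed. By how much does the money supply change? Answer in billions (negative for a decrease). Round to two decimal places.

-58.15 billion

Initially m₁ = 1 / (0.06) ≈ 16.6667, so M₁ = 16.6667 × 4.67 ≈ 77.8335 billion.
After the change m₂ = 1 / (0.2373) ≈ 4.2141, so M₂ = 4.2141 × 4.67 ≈ 19.6798 billion.
ΔM = M₂ − M₁ = 19.6798 − 77.8335 = -58.1537 billion.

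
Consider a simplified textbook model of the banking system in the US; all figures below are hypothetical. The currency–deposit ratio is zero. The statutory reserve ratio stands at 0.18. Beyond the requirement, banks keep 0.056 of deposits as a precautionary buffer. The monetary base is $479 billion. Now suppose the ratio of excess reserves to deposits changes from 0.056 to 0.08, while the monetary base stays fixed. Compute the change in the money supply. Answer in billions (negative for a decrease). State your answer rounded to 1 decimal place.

-187.4 billion

Initially m₁ = 1 / (0.18 + 0.056) ≈ 4.23729, so M₁ = 4.23729 × 479 ≈ 2029.6619 billion.
After the change m₂ = 1 / (0.18 + 0.08) ≈ 3.84615, so M₂ = 3.84615 × 479 ≈ 1842.3059 billion.
ΔM = M₂ − M₁ = 1842.3059 − 2029.6619 = -187.356 billion.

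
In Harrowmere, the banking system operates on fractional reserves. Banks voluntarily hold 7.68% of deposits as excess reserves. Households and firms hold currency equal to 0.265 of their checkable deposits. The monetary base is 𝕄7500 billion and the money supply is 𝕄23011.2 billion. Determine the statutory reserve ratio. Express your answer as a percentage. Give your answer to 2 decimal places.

7.05%

Using m = M/MB = 23011.2/7500 = 3.068160. Since m = (1 + c)/(c + rr + e), the denominator satisfies c + rr + e = (1 + c)/m = (1 + 0.265) / 3.068160 ≈ 0.412299.
With c = 0.265 and e = 0.0768, the statutory reserve ratio is 0.412299 − 0.265 − 0.0768 = 0.070499.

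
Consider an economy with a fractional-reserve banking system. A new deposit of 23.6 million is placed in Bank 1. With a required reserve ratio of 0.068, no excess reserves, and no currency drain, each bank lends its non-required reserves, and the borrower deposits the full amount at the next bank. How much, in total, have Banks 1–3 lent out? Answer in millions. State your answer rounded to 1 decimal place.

61.6 million

Bank i lends (1 − rr)^i of the original deposit: Bank 1 lends 23.6·0.9320 = 21.9952, Bank 2 lends 23.6·0.9320² ≈ 20.4995, and so on.
Summing a geometric series: total = 23.6·[0.9320·(1 − 0.9320^3) / (1 − 0.9320)] ≈ 61.6003 million.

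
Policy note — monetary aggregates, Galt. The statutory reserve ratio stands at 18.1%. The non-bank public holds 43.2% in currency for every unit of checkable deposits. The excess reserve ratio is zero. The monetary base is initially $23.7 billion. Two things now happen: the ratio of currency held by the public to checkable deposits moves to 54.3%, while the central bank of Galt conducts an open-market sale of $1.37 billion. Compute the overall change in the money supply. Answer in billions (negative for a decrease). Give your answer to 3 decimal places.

-7.774 billion

Before: m₁ = (1 + 0.432) / (0.181 + 0.432) ≈ 2.336052, MB₁ = 23.7, so M₁ = 2.336052 × 23.7 ≈ 55.3644 billion.
After: m₂ = (1 + 0.543) / (0.181 + 0.543) ≈ 2.131215, MB₂ = 23.7 − 1.37 = 22.33, so M₂ = 2.131215 × 22.33 ≈ 47.59 billion.
ΔM = M₂ − M₁ = 47.59 − 55.3644 = -7.7744 billion.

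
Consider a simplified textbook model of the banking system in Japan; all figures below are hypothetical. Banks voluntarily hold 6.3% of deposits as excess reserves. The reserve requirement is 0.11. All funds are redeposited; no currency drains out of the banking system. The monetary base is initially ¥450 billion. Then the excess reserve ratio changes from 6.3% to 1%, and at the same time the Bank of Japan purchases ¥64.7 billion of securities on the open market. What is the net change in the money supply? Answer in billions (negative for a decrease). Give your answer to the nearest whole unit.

Before: m₁ = 1 / (0.11 + 0.063) ≈ 5.7803, MB₁ = 450, so M₁ = 5.7803 × 450 = 2601.135 billion.
After: m₂ = 1 / (0.11 + 0.01) ≈ 8.3333, MB₂ = 450 + 64.7 = 514.7, so M₂ = 8.3333 × 514.7 ≈ 4289.1495 billion.
ΔM = M₂ − M₁ = 4289.1495 − 2601.135 = 1688.0145 billion.

¥1688 billion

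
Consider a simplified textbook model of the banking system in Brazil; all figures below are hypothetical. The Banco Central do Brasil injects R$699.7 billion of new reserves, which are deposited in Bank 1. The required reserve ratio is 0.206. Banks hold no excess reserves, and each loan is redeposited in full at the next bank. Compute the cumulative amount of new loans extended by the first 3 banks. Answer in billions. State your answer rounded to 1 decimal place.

R$1346.9 billion

Bank i lends (1 − rr)^i of the original deposit: Bank 1 lends 699.7·0.7940 = 555.5618, Bank 2 lends 699.7·0.7940² ≈ 441.1161, and so on.
Summing a geometric series: total = 699.7·[0.7940·(1 − 0.7940^3) / (1 − 0.7940)] ≈ 1346.9240 billion.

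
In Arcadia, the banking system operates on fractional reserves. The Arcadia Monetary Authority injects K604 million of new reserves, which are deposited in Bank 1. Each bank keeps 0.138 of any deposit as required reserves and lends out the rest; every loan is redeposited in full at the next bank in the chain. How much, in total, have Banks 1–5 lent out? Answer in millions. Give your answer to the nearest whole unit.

K1977 million

Bank i lends (1 − rr)^i of the original deposit: Bank 1 lends 604·0.8620 = 520.6480, Bank 2 lends 604·0.8620² ≈ 448.7986, and so on.
Summing a geometric series: total = 604·[0.8620·(1 − 0.8620^5) / (1 − 0.8620)] ≈ 1977.2453 million.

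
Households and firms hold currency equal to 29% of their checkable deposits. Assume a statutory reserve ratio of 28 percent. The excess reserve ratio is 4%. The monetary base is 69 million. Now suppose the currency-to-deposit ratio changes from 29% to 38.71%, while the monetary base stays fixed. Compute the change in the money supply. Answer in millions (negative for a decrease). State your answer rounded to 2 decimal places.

Initially m₁ = (1 + 0.29) / (0.28 + 0.04 + 0.29) ≈ 2.11475, so M₁ = 2.11475 × 69 ≈ 145.9177 million.
After the change m₂ = (1 + 0.3871) / (0.28 + 0.04 + 0.3871) ≈ 1.96167, so M₂ = 1.96167 × 69 ≈ 135.3552 million.
ΔM = M₂ − M₁ = 135.3552 − 145.9177 = -10.5625 million.

-10.56 million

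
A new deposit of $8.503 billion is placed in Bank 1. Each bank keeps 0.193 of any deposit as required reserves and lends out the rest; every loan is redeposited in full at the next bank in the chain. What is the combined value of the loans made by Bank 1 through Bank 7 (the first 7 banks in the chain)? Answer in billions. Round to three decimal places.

$27.629 billion

Bank i lends (1 − rr)^i of the original deposit: Bank 1 lends 8.503·0.8070 ≈ 6.8619, Bank 2 lends 8.503·0.8070² ≈ 5.5376, and so on.
Summing a geometric series: total = 8.503·[0.8070·(1 − 0.8070^7) / (1 − 0.8070)] ≈ 27.6289 billion.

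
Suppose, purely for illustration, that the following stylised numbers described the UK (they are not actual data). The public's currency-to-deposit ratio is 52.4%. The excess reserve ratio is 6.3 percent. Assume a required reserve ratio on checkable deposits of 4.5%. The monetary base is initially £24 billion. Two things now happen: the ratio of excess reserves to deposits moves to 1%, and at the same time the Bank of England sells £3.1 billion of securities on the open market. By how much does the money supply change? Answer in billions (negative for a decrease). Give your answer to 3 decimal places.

Before: m₁ = (1 + 0.524) / (0.045 + 0.063 + 0.524) ≈ 2.411392, MB₁ = 24, so M₁ = 2.411392 × 24 ≈ 57.8734 billion.
After: m₂ = (1 + 0.524) / (0.045 + 0.01 + 0.524) ≈ 2.632124, MB₂ = 24 − 3.1 = 20.9, so M₂ = 2.632124 × 20.9 ≈ 55.0114 billion.
ΔM = M₂ − M₁ = 55.0114 − 57.8734 = -2.862 billion.

-2.862 billion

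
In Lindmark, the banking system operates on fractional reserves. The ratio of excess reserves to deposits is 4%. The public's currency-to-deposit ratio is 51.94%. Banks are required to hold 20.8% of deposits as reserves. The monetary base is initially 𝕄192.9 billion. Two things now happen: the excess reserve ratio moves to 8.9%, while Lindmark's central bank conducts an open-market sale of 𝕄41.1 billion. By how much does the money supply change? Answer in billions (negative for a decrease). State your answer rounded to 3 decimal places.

-99.414 billion

Before: m₁ = (1 + 0.5194) / (0.208 + 0.04 + 0.5194) ≈ 1.9799322, MB₁ = 192.9, so M₁ = 1.9799322 × 192.9 ≈ 381.9289 billion.
After: m₂ = (1 + 0.5194) / (0.208 + 0.089 + 0.5194) ≈ 1.8610975, MB₂ = 192.9 − 41.1 = 151.8, so M₂ = 1.8610975 × 151.8 ≈ 282.5146 billion.
ΔM = M₂ − M₁ = 282.5146 − 381.9289 = -99.4143 billion.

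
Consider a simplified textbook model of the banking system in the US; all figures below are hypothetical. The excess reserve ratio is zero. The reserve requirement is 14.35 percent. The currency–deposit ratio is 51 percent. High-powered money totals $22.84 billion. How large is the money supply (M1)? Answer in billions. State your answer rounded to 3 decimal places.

The money multiplier is m = (1 + c) / (rr + c) = (1 + 0.51) / (0.1435 + 0.51) ≈ 2.310635.
So M = m × MB = 2.310635 × 22.84 ≈ 52.7749 billion.

$52.775 billion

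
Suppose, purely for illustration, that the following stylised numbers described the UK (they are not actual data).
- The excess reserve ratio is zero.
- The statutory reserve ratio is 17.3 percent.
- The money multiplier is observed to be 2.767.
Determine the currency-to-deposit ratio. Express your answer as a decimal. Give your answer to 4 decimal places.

0.2950

Using m = 2.767. From m = (1 + c)/(c + rr + e), rearranging gives 1 + c = m·(c + rr + e), so c·(1 − m) = m·(rr + e) − 1.
Hence c = [m·(rr + e) − 1]/(1 − m) = [2.767 × (0.173 + 0) − 1] / (1 − 2.767) ≈ 0.295025.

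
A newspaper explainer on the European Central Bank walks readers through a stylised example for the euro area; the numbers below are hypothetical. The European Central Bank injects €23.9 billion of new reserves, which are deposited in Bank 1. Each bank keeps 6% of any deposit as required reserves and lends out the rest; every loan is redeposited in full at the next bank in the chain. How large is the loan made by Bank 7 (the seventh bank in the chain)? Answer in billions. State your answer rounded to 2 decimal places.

Each bank lends a fraction (1 − rr) = 0.9400 of the deposit it receives, so Bank 7 receives 23.9·0.9400^6 and lends 23.9·0.9400^7 ≈ 15.4986 billion.

€15.50 billion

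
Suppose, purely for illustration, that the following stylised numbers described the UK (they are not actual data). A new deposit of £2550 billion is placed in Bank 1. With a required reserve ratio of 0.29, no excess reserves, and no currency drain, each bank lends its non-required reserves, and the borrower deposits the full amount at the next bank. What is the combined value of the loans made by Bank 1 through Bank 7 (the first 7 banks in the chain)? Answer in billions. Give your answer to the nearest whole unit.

£5675 billion

Bank i lends (1 − rr)^i of the original deposit: Bank 1 lends 2550·0.7100 = 1810.5000, Bank 2 lends 2550·0.7100² = 1285.4550, and so on.
Summing a geometric series: total = 2550·[0.7100·(1 − 0.7100^7) / (1 − 0.7100)] ≈ 5675.2857 billion.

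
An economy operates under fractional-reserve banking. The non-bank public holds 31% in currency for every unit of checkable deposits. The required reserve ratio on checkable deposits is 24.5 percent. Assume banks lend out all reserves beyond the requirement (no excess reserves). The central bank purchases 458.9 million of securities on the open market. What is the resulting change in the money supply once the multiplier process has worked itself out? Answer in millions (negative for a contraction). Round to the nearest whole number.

1083 million

The money multiplier is m = (1 + c) / (rr + c) = (1 + 0.31) / (0.245 + 0.31) ≈ 2.3604.
The purchase adds 458.9 million of base, so ΔM = m × ΔMB = 2.3604 × (+458.9) ≈ 1083.1876 million.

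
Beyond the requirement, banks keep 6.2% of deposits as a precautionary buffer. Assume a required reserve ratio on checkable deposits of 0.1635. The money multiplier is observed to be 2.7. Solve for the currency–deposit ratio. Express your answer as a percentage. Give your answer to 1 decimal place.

Using m = 2.7. From m = (1 + c)/(c + rr + e), rearranging gives 1 + c = m·(c + rr + e), so c·(1 − m) = m·(rr + e) − 1.
Hence c = [m·(rr + e) − 1]/(1 − m) = [2.7 × (0.1635 + 0.062) − 1] / (1 − 2.7) ≈ 0.230088.

23.0%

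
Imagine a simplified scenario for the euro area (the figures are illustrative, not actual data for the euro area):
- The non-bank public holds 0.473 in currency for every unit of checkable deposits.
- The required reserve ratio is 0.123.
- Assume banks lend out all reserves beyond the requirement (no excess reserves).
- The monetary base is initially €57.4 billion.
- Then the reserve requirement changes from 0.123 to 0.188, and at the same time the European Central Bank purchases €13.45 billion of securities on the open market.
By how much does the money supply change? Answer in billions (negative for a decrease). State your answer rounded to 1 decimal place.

€16.0 billion

Before: m₁ = (1 + 0.473) / (0.123 + 0.473) ≈ 2.4715, MB₁ = 57.4, so M₁ = 2.4715 × 57.4 = 141.8641 billion.
After: m₂ = (1 + 0.473) / (0.188 + 0.473) ≈ 2.2284, MB₂ = 57.4 + 13.45 = 70.85, so M₂ = 2.2284 × 70.85 ≈ 157.8821 billion.
ΔM = M₂ − M₁ = 157.8821 − 141.8641 = 16.018 billion.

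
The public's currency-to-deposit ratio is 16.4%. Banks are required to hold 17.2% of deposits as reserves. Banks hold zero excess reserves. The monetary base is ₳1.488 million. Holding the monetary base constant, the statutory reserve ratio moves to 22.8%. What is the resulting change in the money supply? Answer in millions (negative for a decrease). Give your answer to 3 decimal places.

-0.736 million

Initially m₁ = (1 + 0.164) / (0.172 + 0.164) ≈ 3.46429, so M₁ = 3.46429 × 1.488 ≈ 5.1549 million.
After the change m₂ = (1 + 0.164) / (0.228 + 0.164) ≈ 2.96939, so M₂ = 2.96939 × 1.488 ≈ 4.4185 million.
ΔM = M₂ − M₁ = 4.4185 − 5.1549 = -0.7364 million.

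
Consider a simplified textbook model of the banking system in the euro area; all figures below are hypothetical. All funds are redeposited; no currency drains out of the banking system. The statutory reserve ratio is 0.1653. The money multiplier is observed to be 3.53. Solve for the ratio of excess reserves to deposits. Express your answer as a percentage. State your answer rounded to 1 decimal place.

11.8%

Using m = 3.53. Since m = (1 + c)/(c + rr + e), the denominator satisfies c + rr + e = (1 + c)/m = (1 + 0) / 3.53 ≈ 0.283286.
With c = 0 and rr = 0.1653, the ratio of excess reserves to deposits is 0.283286 − 0 − 0.1653 = 0.117986.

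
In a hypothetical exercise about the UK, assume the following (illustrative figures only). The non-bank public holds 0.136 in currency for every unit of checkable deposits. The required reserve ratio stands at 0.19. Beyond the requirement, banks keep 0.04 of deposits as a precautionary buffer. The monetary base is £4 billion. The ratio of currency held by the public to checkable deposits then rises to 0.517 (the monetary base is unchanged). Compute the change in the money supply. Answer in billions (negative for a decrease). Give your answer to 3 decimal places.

Initially m₁ = (1 + 0.136) / (0.19 + 0.04 + 0.136) ≈ 3.10383, so M₁ = 3.10383 × 4 ≈ 12.4153 billion.
After the change m₂ = (1 + 0.517) / (0.19 + 0.04 + 0.517) ≈ 2.03079, so M₂ = 2.03079 × 4 ≈ 8.1232 billion.
ΔM = M₂ − M₁ = 8.1232 − 12.4153 = -4.2921 billion.

-4.292 billion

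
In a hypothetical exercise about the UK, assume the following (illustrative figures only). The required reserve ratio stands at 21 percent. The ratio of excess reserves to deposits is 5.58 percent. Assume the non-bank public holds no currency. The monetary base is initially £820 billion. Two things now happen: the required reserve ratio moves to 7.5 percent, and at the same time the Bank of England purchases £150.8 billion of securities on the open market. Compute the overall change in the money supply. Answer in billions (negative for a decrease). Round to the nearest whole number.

£4337 billion

Before: m₁ = 1 / (0.21 + 0.0558) ≈ 3.7622, MB₁ = 820, so M₁ = 3.7622 × 820 = 3085.004 billion.
After: m₂ = 1 / (0.075 + 0.0558) ≈ 7.6453, MB₂ = 820 + 150.8 = 970.8, so M₂ = 7.6453 × 970.8 ≈ 7422.0572 billion.
ΔM = M₂ − M₁ = 7422.0572 − 3085.004 = 4337.0532 billion.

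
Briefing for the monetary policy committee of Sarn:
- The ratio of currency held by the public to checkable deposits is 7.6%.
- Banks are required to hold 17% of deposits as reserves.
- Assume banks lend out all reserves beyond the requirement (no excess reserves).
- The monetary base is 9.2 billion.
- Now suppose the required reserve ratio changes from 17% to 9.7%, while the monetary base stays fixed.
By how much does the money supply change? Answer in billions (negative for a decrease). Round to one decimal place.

Initially m₁ = (1 + 0.076) / (0.17 + 0.076) ≈ 4.3740, so M₁ = 4.3740 × 9.2 = 40.2408 billion.
After the change m₂ = (1 + 0.076) / (0.097 + 0.076) ≈ 6.2197, so M₂ = 6.2197 × 9.2 ≈ 57.2212 billion.
ΔM = M₂ − M₁ = 57.2212 − 40.2408 = 16.9804 billion.

17.0 billion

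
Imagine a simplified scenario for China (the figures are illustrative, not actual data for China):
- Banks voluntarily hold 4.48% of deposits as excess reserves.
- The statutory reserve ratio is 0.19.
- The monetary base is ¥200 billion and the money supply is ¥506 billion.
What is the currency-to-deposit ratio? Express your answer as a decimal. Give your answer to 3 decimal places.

0.265

Using m = M/MB = 506/200 = 2.530000. From m = (1 + c)/(c + rr + e), rearranging gives 1 + c = m·(c + rr + e), so c·(1 − m) = m·(rr + e) − 1.
Hence c = [m·(rr + e) − 1]/(1 − m) = [2.530000 × (0.19 + 0.0448) − 1] / (1 − 2.530000) ≈ 0.265331.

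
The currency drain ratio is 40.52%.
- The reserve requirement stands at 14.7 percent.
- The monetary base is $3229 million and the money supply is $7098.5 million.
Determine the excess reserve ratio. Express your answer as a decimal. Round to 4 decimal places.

Using m = M/MB = 7098.5/3229 ≈ 2.198359. Since m = (1 + c)/(c + rr + e), the denominator satisfies c + rr + e = (1 + c)/m = (1 + 0.4052) / 2.198359 ≈ 0.639204.
With c = 0.4052 and rr = 0.147, the excess reserve ratio is 0.639204 − 0.4052 − 0.147 = 0.087004.

0.0870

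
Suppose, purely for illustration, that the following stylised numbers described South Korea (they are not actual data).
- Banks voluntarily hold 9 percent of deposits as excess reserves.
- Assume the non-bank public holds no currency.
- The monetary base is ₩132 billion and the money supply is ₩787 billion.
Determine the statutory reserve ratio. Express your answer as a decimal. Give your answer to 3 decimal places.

Using m = M/MB = 787/132 ≈ 5.962121. Since m = (1 + c)/(c + rr + e), the denominator satisfies c + rr + e = (1 + c)/m = (1 + 0) / 5.962121 ≈ 0.167726.
With c = 0 and e = 0.09, the statutory reserve ratio is 0.167726 − 0 − 0.09 = 0.077726.

0.078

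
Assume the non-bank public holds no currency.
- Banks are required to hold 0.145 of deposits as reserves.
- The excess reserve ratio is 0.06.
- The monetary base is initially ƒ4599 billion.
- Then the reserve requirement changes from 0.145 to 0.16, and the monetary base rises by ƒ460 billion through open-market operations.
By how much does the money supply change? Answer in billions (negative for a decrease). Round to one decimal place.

ƒ561.3 billion

Before: m₁ = 1 / (0.145 + 0.06) ≈ 4.878049, MB₁ = 4599, so M₁ = 4.878049 × 4599 ≈ 22434.1474 billion.
After: m₂ = 1 / (0.16 + 0.06) ≈ 4.545455, MB₂ = 4599 + 460 = 5059, so M₂ = 4.545455 × 5059 ≈ 22995.4568 billion.
ΔM = M₂ − M₁ = 22995.4568 − 22434.1474 = 561.3094 billion.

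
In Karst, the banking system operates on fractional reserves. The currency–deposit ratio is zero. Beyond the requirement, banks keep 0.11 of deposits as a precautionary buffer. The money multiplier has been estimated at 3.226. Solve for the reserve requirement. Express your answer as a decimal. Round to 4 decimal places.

Using m = 3.226. Since m = (1 + c)/(c + rr + e), the denominator satisfies c + rr + e = (1 + c)/m = (1 + 0) / 3.226 ≈ 0.309981.
With c = 0 and e = 0.11, the reserve requirement is 0.309981 − 0 − 0.11 = 0.199981.

0.2000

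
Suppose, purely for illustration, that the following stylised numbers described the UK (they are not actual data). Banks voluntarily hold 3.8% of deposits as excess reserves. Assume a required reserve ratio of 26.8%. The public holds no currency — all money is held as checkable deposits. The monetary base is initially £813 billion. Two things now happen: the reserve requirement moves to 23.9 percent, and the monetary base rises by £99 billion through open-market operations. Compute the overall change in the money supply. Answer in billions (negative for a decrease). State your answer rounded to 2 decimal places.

Before: m₁ = 1 / (0.268 + 0.038) ≈ 3.267974, MB₁ = 813, so M₁ = 3.267974 × 813 ≈ 2656.8629 billion.
After: m₂ = 1 / (0.239 + 0.038) ≈ 3.610108, MB₂ = 813 + 99 = 912, so M₂ = 3.610108 × 912 ≈ 3292.4185 billion.
ΔM = M₂ − M₁ = 3292.4185 − 2656.8629 = 635.5556 billion.

£635.56 billion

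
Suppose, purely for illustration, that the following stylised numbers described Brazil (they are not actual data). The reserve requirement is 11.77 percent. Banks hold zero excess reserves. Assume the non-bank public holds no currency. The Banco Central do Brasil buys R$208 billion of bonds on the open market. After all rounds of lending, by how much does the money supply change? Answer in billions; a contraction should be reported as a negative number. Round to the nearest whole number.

The simple money multiplier is m = 1/rr = 1/0.1177 ≈ 8.4962.
An open-market purchase increases the monetary base by 208 billion, so ΔM = m × ΔMB = 8.4962 × 208 = 1767.2096 billion.

R$1767 billion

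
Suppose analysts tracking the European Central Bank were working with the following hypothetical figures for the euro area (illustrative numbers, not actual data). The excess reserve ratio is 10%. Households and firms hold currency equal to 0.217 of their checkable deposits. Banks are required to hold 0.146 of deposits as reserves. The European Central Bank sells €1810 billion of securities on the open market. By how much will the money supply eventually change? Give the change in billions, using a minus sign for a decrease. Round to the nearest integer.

-4758 billion

The money multiplier is m = (1 + c) / (rr + e + c) = (1 + 0.217) / (0.146 + 0.1 + 0.217) ≈ 2.62851.
The sale removes 1810 billion of base, so ΔM = m × ΔMB = 2.62851 × (−1810) = -4757.6031 billion.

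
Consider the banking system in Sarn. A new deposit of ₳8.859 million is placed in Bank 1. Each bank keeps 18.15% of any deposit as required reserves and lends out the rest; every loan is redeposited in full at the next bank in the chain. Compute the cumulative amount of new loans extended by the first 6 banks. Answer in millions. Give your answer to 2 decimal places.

Bank i lends (1 − rr)^i of the original deposit: Bank 1 lends 8.859·0.8185 ≈ 7.2511, Bank 2 lends 8.859·0.8185² ≈ 5.9350, and so on.
Summing a geometric series: total = 8.859·[0.8185·(1 − 0.8185^6) / (1 − 0.8185)] ≈ 27.9383 million.

₳27.94 million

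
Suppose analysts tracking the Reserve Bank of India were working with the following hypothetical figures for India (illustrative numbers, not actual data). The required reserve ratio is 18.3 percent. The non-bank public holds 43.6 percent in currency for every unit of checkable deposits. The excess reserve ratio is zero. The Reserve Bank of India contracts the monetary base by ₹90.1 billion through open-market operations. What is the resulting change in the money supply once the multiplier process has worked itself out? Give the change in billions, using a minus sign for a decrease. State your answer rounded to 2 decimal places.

The money multiplier is m = (1 + c) / (rr + c) = (1 + 0.436) / (0.183 + 0.436) ≈ 2.31987.
The sale removes 90.1 billion of base, so ΔM = m × ΔMB = 2.31987 × (−90.1) ≈ -209.0203 billion.

-209.02 billion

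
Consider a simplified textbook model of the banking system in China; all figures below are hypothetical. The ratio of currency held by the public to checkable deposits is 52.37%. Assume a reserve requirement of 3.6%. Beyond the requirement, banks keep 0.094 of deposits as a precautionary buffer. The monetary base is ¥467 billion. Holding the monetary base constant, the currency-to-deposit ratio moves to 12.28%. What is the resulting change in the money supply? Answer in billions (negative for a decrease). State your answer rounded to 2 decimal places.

Initially m₁ = (1 + 0.5237) / (0.036 + 0.094 + 0.5237) ≈ 2.330886, so M₁ = 2.330886 × 467 ≈ 1088.5238 billion.
After the change m₂ = (1 + 0.1228) / (0.036 + 0.094 + 0.1228) ≈ 4.441456, so M₂ = 4.441456 × 467 ≈ 2074.16 billion.
ΔM = M₂ − M₁ = 2074.16 − 1088.5238 = 985.6362 billion.

¥985.64 billion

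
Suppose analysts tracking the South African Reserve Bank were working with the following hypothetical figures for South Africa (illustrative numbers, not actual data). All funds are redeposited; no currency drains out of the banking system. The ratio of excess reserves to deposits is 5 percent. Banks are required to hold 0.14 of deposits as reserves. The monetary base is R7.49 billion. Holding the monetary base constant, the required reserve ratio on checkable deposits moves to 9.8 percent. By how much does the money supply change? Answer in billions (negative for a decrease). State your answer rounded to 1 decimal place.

R11.2 billion

Initially m₁ = 1 / (0.14 + 0.05) ≈ 5.2632, so M₁ = 5.2632 × 7.49 ≈ 39.4214 billion.
After the change m₂ = 1 / (0.098 + 0.05) ≈ 6.7568, so M₂ = 6.7568 × 7.49 ≈ 50.6084 billion.
ΔM = M₂ − M₁ = 50.6084 − 39.4214 = 11.187 billion.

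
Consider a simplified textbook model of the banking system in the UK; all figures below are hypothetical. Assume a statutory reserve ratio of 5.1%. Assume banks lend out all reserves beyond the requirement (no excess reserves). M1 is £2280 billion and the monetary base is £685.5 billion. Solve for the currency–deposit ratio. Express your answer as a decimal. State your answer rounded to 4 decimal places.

Using m = M/MB = 2280/685.5 ≈ 3.326039. From m = (1 + c)/(c + rr + e), rearranging gives 1 + c = m·(c + rr + e), so c·(1 − m) = m·(rr + e) − 1.
Hence c = [m·(rr + e) − 1]/(1 − m) = [3.326039 × (0.051 + 0) − 1] / (1 − 3.326039) ≈ 0.356990.

0.3570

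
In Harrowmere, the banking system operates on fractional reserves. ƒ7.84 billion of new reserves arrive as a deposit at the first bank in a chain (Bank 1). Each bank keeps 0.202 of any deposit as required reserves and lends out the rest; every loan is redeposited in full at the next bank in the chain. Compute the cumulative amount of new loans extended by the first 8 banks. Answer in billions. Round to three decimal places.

Bank i lends (1 − rr)^i of the original deposit: Bank 1 lends 7.84·0.7980 ≈ 6.2563, Bank 2 lends 7.84·0.7980² ≈ 4.9925, and so on.
Summing a geometric series: total = 7.84·[0.7980·(1 − 0.7980^8) / (1 − 0.7980)] ≈ 25.8787 billion.

ƒ25.879 billion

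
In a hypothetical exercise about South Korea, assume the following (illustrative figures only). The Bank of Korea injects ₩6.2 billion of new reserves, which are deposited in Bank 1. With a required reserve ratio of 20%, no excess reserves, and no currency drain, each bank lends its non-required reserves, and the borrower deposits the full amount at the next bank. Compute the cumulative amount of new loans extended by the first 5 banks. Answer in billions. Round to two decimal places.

₩16.67 billion

Bank i lends (1 − rr)^i of the original deposit: Bank 1 lends 6.2·0.8000 = 4.9600, Bank 2 lends 6.2·0.8000² = 3.9680, and so on.
Summing a geometric series: total = 6.2·[0.8000·(1 − 0.8000^5) / (1 − 0.8000)] ≈ 16.6735 billion.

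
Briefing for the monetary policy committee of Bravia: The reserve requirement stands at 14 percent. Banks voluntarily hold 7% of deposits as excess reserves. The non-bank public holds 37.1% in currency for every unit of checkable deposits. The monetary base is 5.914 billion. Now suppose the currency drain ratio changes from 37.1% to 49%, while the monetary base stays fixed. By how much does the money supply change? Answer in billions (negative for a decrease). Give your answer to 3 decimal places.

Initially m₁ = (1 + 0.371) / (0.14 + 0.07 + 0.371) ≈ 2.35972, so M₁ = 2.35972 × 5.914 ≈ 13.9554 billion.
After the change m₂ = (1 + 0.49) / (0.14 + 0.07 + 0.49) ≈ 2.12857, so M₂ = 2.12857 × 5.914 ≈ 12.5884 billion.
ΔM = M₂ − M₁ = 12.5884 − 13.9554 = -1.367 billion.

-1.367 billion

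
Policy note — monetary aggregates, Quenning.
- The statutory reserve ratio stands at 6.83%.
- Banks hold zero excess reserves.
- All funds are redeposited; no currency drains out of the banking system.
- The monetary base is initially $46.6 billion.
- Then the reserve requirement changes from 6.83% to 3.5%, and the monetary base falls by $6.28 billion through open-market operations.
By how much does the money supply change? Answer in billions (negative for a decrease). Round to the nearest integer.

Before: m₁ = 1 / (0.0683) ≈ 14.6413, MB₁ = 46.6, so M₁ = 14.6413 × 46.6 ≈ 682.2846 billion.
After: m₂ = 1 / (0.035) ≈ 28.5714, MB₂ = 46.6 − 6.28 = 40.32, so M₂ = 28.5714 × 40.32 ≈ 1151.9988 billion.
ΔM = M₂ − M₁ = 1151.9988 − 682.2846 = 469.7142 billion.

$470 billion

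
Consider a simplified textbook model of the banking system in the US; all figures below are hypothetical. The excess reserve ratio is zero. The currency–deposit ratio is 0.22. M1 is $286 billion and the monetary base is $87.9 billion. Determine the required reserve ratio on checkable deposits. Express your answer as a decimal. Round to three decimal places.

Using m = M/MB = 286/87.9 ≈ 3.253697. Since m = (1 + c)/(c + rr + e), the denominator satisfies c + rr + e = (1 + c)/m = (1 + 0.22) / 3.253697 ≈ 0.374958.
With c = 0.22 and e = 0, the required reserve ratio on checkable deposits is 0.374958 − 0.22 − 0 = 0.154958.

0.155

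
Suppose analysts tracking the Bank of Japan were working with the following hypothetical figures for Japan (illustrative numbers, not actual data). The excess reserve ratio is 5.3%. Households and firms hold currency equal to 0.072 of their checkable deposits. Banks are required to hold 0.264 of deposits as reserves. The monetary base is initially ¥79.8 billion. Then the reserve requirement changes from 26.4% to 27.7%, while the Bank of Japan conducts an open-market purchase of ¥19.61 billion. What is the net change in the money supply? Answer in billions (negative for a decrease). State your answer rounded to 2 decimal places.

¥45.18 billion

Before: m₁ = (1 + 0.072) / (0.264 + 0.053 + 0.072) ≈ 2.75578, MB₁ = 79.8, so M₁ = 2.75578 × 79.8 ≈ 219.9112 billion.
After: m₂ = (1 + 0.072) / (0.277 + 0.053 + 0.072) ≈ 2.66667, MB₂ = 79.8 + 19.61 = 99.41, so M₂ = 2.66667 × 99.41 ≈ 265.0937 billion.
ΔM = M₂ − M₁ = 265.0937 − 219.9112 = 45.1825 billion.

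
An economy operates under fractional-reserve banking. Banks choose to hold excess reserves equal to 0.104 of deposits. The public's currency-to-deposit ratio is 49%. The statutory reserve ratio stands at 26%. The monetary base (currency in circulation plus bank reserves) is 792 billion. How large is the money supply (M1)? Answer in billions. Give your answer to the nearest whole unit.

1382 billion

The money multiplier is m = (1 + c) / (rr + e + c) = (1 + 0.49) / (0.26 + 0.104 + 0.49) ≈ 1.7447.
So M = m × MB = 1.7447 × 792 = 1381.8024 billion.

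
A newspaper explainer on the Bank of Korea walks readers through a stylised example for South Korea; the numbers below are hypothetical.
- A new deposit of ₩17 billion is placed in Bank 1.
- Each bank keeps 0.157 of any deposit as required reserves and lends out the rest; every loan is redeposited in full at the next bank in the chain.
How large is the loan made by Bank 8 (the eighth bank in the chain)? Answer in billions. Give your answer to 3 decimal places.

₩4.336 billion

Each bank lends a fraction (1 − rr) = 0.8430 of the deposit it receives, so Bank 8 receives 17·0.8430^7 and lends 17·0.8430^8 ≈ 4.3358 billion.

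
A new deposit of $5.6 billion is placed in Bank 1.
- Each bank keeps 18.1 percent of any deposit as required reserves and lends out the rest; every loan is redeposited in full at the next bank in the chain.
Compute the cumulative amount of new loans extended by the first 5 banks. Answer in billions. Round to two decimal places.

$16.00 billion

Bank i lends (1 − rr)^i of the original deposit: Bank 1 lends 5.6·0.8190 = 4.5864, Bank 2 lends 5.6·0.8190² ≈ 3.7563, and so on.
Summing a geometric series: total = 5.6·[0.8190·(1 − 0.8190^5) / (1 − 0.8190)] ≈ 16.0021 billion.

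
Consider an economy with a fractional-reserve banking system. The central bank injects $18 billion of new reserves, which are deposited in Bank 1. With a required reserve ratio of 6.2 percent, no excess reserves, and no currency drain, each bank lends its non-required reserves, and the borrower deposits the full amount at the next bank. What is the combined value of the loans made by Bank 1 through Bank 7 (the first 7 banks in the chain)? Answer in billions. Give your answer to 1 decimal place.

Bank i lends (1 − rr)^i of the original deposit: Bank 1 lends 18·0.9380 = 16.8840, Bank 2 lends 18·0.9380² ≈ 15.8372, and so on.
Summing a geometric series: total = 18·[0.9380·(1 − 0.9380^7) / (1 − 0.9380)] ≈ 98.3409 billion.

$98.3 billion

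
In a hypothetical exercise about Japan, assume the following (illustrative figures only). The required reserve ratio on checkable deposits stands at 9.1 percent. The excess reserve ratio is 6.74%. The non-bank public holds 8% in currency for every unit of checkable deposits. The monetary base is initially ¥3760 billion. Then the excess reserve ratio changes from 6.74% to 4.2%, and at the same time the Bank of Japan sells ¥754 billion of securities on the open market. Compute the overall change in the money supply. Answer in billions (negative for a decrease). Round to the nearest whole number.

-1792 billion

Before: m₁ = (1 + 0.08) / (0.091 + 0.0674 + 0.08) ≈ 4.53020, MB₁ = 3760, so M₁ = 4.53020 × 3760 = 17033.552 billion.
After: m₂ = (1 + 0.08) / (0.091 + 0.042 + 0.08) ≈ 5.07042, MB₂ = 3760 − 754 = 3006, so M₂ = 5.07042 × 3006 ≈ 15241.6825 billion.
ΔM = M₂ − M₁ = 15241.6825 − 17033.552 = -1791.8695 billion.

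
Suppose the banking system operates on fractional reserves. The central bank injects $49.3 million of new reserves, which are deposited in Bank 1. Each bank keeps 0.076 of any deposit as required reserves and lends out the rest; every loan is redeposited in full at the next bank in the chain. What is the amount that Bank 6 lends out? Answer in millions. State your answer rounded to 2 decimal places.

$30.68 million

Each bank lends a fraction (1 − rr) = 0.9240 of the deposit it receives, so Bank 6 receives 49.3·0.9240^5 and lends 49.3·0.9240^6 ≈ 30.6817 million.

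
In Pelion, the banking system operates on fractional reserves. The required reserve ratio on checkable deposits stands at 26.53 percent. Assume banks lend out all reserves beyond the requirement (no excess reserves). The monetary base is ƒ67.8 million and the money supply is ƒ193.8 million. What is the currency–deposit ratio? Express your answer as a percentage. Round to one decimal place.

Using m = M/MB = 193.8/67.8 ≈ 2.858407. From m = (1 + c)/(c + rr + e), rearranging gives 1 + c = m·(c + rr + e), so c·(1 − m) = m·(rr + e) − 1.
Hence c = [m·(rr + e) − 1]/(1 − m) = [2.858407 × (0.2653 + 0) − 1] / (1 − 2.858407) ≈ 0.130039.

13.0%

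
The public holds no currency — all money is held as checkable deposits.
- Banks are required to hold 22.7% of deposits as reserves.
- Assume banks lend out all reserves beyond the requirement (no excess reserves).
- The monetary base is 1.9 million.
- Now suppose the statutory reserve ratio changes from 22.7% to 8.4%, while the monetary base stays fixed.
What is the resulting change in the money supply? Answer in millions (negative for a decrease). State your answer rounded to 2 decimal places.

14.25 million

Initially m₁ = 1 / (0.227) ≈ 4.4053, so M₁ = 4.4053 × 1.9 ≈ 8.3701 million.
After the change m₂ = 1 / (0.084) ≈ 11.9048, so M₂ = 11.9048 × 1.9 ≈ 22.6191 million.
ΔM = M₂ − M₁ = 22.6191 − 8.3701 = 14.249 million.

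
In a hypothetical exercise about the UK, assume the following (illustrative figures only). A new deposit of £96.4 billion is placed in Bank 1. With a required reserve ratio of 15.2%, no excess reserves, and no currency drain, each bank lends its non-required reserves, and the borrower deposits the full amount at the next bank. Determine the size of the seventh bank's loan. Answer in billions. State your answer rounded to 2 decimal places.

£30.40 billion

Each bank lends a fraction (1 − rr) = 0.8480 of the deposit it receives, so Bank 7 receives 96.4·0.8480^6 and lends 96.4·0.8480^7 ≈ 30.3982 billion.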